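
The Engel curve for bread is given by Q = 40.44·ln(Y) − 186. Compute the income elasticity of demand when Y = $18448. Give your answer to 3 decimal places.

At Y = 18448: Q = 211.230.
dQ/dY = 40.44/Y = 0.00219211 at this income.
η = (dQ/dY)·(Y/Q) = 0.00219211 × (18448/211.230) = 0.191.

0.191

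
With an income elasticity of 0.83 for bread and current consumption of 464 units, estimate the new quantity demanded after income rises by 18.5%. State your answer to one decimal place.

%ΔQ ≈ η × %ΔI = 0.83 × 18.5% = 15.355%.
New Q ≈ 464 × (1 + 0.15355) = 535.2.

535.2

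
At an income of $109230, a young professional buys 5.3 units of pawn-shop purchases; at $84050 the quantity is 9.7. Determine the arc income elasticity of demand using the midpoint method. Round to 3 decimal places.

-2.252

ΔQ = 9.7 − 5.3 = 4.4; midpoint Q̄ = (5.3 + 9.7)/2 = 7.5.
ΔI = 84050 − 109230 = -25180; midpoint Ī = (109230 + 84050)/2 = 96640.
η = (ΔQ/Q̄) ÷ (ΔI/Ī) = (4.4/7.5) ÷ (-25180/96640) = -2.252.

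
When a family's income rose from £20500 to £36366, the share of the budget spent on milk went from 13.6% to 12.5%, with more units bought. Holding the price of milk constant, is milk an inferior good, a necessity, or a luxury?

necessity

Quantity rises but the budget share falls as income rises, so 0 < η < 1.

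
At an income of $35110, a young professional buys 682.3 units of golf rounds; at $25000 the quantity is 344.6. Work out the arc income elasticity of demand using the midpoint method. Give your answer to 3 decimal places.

1.955

ΔQ = 344.6 − 682.3 = -337.7; midpoint Q̄ = (682.3 + 344.6)/2 = 513.45.
ΔI = 25000 − 35110 = -10110; midpoint Ī = (35110 + 25000)/2 = 30055.
η = (ΔQ/Q̄) ÷ (ΔI/Ī) = (-337.7/513.45) ÷ (-10110/30055) = 1.955.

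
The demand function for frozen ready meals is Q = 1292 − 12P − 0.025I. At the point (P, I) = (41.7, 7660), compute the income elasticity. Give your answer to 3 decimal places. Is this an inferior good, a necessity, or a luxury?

At P = 41.7, I = 7660: Q = 600.100.
Holding P constant, ∂Q/∂I = −0.025.
η_I = (∂Q/∂I)·(I/Q) = -0.025 × (7660/600.100) = -0.319.
Since η < 0, this is an inferior good.

-0.319 (inferior good)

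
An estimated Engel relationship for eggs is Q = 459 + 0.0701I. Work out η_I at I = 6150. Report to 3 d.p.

At I = 6150: Q = 890.115.
dQ/dI = 0.0701.
η = (dQ/dI)·(I/Q) = 0.0701 × (6150/890.115) = 0.484.

0.484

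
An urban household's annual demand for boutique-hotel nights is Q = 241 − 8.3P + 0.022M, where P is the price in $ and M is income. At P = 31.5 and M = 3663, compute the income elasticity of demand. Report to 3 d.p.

1.340

At P = 31.5, M = 3663: Q = 60.136.
Holding P constant, ∂Q/∂M = 0.022.
η_M = (∂Q/∂M)·(M/Q) = 0.022 × (3663/60.136) = 1.340.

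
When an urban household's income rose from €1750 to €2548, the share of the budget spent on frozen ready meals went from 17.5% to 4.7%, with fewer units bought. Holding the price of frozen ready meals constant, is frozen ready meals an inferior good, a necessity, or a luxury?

inferior good

Quantity demanded falls as income rises, so η < 0.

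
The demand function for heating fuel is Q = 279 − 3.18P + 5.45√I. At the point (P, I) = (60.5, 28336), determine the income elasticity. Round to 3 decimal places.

At P = 60.5, I = 28336: Q = 1004.025.
Holding P constant, ∂Q/∂I = 5.45/(2√I) = 0.0161882.
η_I = (∂Q/∂I)·(I/Q) = 0.0161882 × (28336/1004.025) = 0.457.

0.457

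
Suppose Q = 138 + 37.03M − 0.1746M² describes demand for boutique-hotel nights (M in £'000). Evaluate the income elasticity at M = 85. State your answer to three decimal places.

0.309

At M = 85: Q = 2024.0650.
dQ/dM = 37.03 − 0.3492M = 7.34800.
η = (dQ/dM)·(M/Q) = 7.34800 × (85/2024.0650) = 0.309.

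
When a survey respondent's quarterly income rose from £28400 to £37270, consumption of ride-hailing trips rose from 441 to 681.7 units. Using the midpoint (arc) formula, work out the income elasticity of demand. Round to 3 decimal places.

1.587

ΔQ = 681.7 − 441 = 240.7; midpoint Q̄ = (441 + 681.7)/2 = 561.35.
ΔI = 37270 − 28400 = 8870; midpoint Ī = (28400 + 37270)/2 = 32835.
η = (ΔQ/Q̄) ÷ (ΔI/Ī) = (240.7/561.35) ÷ (8870/32835) = 1.587.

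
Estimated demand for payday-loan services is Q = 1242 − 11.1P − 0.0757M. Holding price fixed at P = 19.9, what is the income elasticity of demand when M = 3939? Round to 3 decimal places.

At P = 19.9, M = 3939: Q = 722.928.
Holding P constant, ∂Q/∂M = −0.0757.
η_M = (∂Q/∂M)·(M/Q) = -0.0757 × (3939/722.928) = -0.412.

-0.412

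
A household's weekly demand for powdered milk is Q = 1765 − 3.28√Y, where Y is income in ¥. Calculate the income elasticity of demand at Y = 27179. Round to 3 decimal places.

-0.221

At Y = 27179: Q = 1224.257.
dQ/dY = -3.28/(2√Y) = -0.0099478 at this income.
η = (dQ/dY)·(Y/Q) = -0.0099478 × (27179/1224.257) = -0.221.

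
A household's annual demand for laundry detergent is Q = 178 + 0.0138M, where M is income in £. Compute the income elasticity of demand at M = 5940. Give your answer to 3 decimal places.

At M = 5940: Q = 259.972.
dQ/dM = 0.0138.
η = (dQ/dM)·(M/Q) = 0.0138 × (5940/259.972) = 0.315.

0.315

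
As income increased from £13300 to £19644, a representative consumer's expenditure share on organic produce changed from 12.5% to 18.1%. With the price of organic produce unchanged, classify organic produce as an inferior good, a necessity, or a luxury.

The budget share rises as income rises, so η > 1.

luxury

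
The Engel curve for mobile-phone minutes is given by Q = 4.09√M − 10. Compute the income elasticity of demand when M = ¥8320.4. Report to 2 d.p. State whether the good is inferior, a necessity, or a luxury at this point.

0.51 (necessity)

At M = 8320.4: Q = 363.074.
dQ/dM = 4.09/(2√M) = 0.0224193 at this income.
η = (dQ/dM)·(M/Q) = 0.0224193 × (8320.4/363.074) = 0.51.
Since 0 < η < 1, the good is a necessity.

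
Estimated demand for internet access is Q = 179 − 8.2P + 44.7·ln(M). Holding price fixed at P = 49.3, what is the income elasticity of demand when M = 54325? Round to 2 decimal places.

0.17

At P = 49.3, M = 54325: Q = 262.092.
Holding P constant, ∂Q/∂M = 44.7/M = 0.000822826.
η_M = (∂Q/∂M)·(M/Q) = 0.000822826 × (54325/262.092) = 0.17.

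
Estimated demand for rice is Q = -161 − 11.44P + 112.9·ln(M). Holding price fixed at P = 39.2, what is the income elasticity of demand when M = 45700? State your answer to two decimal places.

At P = 39.2, M = 45700: Q = 601.952.
Holding P constant, ∂Q/∂M = 112.9/M = 0.00247046.
η_M = (∂Q/∂M)·(M/Q) = 0.00247046 × (45700/601.952) = 0.19.

0.19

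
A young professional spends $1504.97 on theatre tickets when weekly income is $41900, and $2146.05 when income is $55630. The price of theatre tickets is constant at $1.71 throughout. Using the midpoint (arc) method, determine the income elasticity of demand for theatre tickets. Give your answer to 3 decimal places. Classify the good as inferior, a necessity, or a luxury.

With a constant price, Q₁ = 1504.97/1.71 = 880.099 and Q₂ = 2146.05/1.71 = 1255.000 (equivalently, work directly with expenditure since P cancels).
Midpoint %ΔQ = (2146.05 − 1504.97)/1825.51 = 0.35118; midpoint %ΔI = (55630 − 41900)/48765 = 0.28155.
η = 0.35118 / 0.28155 = 1.247.
η > 1 ⇒ luxury.

1.247 (luxury)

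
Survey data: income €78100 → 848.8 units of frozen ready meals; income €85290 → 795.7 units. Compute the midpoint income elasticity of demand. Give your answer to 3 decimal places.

-0.734

ΔQ = 795.7 − 848.8 = -53.1; midpoint Q̄ = (848.8 + 795.7)/2 = 822.25.
ΔI = 85290 − 78100 = 7190; midpoint Ī = (78100 + 85290)/2 = 81695.
η = (ΔQ/Q̄) ÷ (ΔI/Ī) = (-53.1/822.25) ÷ (7190/81695) = -0.734.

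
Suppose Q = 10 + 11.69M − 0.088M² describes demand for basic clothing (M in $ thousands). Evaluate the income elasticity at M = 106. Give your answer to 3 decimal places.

At M = 106: Q = 260.3720.
dQ/dM = 11.69 − 0.176M = -6.96600.
η = (dQ/dM)·(M/Q) = -6.96600 × (106/260.3720) = -2.836.

-2.836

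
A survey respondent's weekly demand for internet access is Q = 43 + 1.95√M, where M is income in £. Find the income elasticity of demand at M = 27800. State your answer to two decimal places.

At M = 27800: Q = 368.130.
dQ/dM = 1.95/(2√M) = 0.00584766 at this income.
η = (dQ/dM)·(M/Q) = 0.00584766 × (27800/368.130) = 0.44.

0.44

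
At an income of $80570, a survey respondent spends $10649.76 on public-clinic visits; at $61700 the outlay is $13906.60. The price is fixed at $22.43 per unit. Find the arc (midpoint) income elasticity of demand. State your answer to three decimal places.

With a constant price, Q₁ = 10649.76/22.43 = 474.800 and Q₂ = 13906.60/22.43 = 620.000 (equivalently, work directly with expenditure since P cancels).
Midpoint %ΔQ = (13906.60 − 10649.76)/12278.18 = 0.26525; midpoint %ΔI = (61700 − 80570)/71135 = -0.26527.
η = 0.26525 / -0.26527 = -1.000.

-1.000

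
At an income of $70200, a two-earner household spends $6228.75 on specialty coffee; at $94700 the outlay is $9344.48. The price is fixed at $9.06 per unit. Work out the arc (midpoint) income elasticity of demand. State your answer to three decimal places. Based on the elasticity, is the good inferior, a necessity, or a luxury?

1.347 (luxury)

With a constant price, Q₁ = 6228.75/9.06 = 687.500 and Q₂ = 9344.48/9.06 = 1031.400 (equivalently, work directly with expenditure since P cancels).
Midpoint %ΔQ = (9344.48 − 6228.75)/7786.62 = 0.40014; midpoint %ΔI = (94700 − 70200)/82450 = 0.29715.
η = 0.40014 / 0.29715 = 1.347.
η > 1 ⇒ luxury.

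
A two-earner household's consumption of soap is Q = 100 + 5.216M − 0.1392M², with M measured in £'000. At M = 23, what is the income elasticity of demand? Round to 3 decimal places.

At M = 23: Q = 146.3312.
dQ/dM = 5.216 − 0.2784M = -1.18720.
η = (dQ/dM)·(M/Q) = -1.18720 × (23/146.3312) = -0.187.

-0.187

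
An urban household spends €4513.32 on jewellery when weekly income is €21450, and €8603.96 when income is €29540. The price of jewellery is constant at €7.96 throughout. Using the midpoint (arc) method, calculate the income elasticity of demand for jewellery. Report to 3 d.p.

With a constant price, Q₁ = 4513.32/7.96 = 567.000 and Q₂ = 8603.96/7.96 = 1080.899 (equivalently, work directly with expenditure since P cancels).
Midpoint %ΔQ = (8603.96 − 4513.32)/6558.64 = 0.62370; midpoint %ΔI = (29540 − 21450)/25495 = 0.31732.
η = 0.62370 / 0.31732 = 1.966.

1.966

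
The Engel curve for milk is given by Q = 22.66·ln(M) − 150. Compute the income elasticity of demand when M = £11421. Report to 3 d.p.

At M = 11421: Q = 61.717.
dQ/dM = 22.66/M = 0.00198406 at this income.
η = (dQ/dM)·(M/Q) = 0.00198406 × (11421/61.717) = 0.367.

0.367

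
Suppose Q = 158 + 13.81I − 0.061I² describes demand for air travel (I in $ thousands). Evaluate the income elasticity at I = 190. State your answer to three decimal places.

-3.071

At I = 190: Q = 579.8000.
dQ/dI = 13.81 − 0.122I = -9.37000.
η = (dQ/dI)·(I/Q) = -9.37000 × (190/579.8000) = -3.071.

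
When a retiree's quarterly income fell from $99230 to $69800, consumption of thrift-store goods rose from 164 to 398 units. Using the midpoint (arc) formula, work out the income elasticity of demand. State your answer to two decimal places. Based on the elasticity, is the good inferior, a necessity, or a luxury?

ΔQ = 398 − 164 = 234; midpoint Q̄ = (164 + 398)/2 = 281.
ΔI = 69800 − 99230 = -29430; midpoint Ī = (99230 + 69800)/2 = 84515.
η = (ΔQ/Q̄) ÷ (ΔI/Ī) = (234/281) ÷ (-29430/84515) = -2.39.
η < 0 ⇒ inferior good.

-2.39 (inferior good)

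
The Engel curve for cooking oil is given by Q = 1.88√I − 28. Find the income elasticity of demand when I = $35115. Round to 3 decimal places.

0.543

At I = 35115: Q = 324.293.
dQ/dI = 1.88/(2√I) = 0.00501628 at this income.
η = (dQ/dI)·(I/Q) = 0.00501628 × (35115/324.293) = 0.543.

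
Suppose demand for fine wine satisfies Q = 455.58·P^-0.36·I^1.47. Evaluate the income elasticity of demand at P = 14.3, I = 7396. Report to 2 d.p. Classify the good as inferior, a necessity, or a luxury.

1.47 (luxury)

For a multiplicative demand Q = A·P^α·I^β, the income elasticity is β everywhere.
Here β = 1.47, so η = 1.47.
Since η > 1, this is a luxury.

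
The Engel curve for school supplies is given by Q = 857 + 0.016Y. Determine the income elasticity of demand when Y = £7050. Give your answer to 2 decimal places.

0.12

At Y = 7050: Q = 969.800.
dQ/dY = 0.016.
η = (dQ/dY)·(Y/Q) = 0.016 × (7050/969.800) = 0.12.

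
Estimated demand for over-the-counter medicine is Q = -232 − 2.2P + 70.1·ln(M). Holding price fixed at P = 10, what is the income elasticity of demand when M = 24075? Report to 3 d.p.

0.155

At P = 10, M = 24075: Q = 453.234.
Holding P constant, ∂Q/∂M = 70.1/M = 0.00291173.
η_M = (∂Q/∂M)·(M/Q) = 0.00291173 × (24075/453.234) = 0.155.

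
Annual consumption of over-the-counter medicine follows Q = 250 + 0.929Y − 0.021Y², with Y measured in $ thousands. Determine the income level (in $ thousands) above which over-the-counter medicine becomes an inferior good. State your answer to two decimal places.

22.12

dQ/dY = 0.929 − 0.042Y.
The good is inferior where dQ/dY < 0. Setting dQ/dY = 0 gives Y = 0.929 / 0.042 = 22.12.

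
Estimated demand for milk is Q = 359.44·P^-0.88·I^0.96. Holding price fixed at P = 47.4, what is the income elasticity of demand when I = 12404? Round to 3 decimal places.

For a multiplicative demand Q = A·P^α·I^β, the income elasticity is β everywhere.
Here β = 0.96, so η = 0.960.

0.960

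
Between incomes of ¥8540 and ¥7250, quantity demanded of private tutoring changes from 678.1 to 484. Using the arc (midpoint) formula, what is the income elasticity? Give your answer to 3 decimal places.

2.044

ΔQ = 484 − 678.1 = -194.1; midpoint Q̄ = (678.1 + 484)/2 = 581.05.
ΔI = 7250 − 8540 = -1290; midpoint Ī = (8540 + 7250)/2 = 7895.
η = (ΔQ/Q̄) ÷ (ΔI/Ī) = (-194.1/581.05) ÷ (-1290/7895) = 2.044.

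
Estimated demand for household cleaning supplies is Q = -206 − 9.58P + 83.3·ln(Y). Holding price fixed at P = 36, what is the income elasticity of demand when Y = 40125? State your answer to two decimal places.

At P = 36, Y = 40125: Q = 332.080.
Holding P constant, ∂Q/∂Y = 83.3/Y = 0.00207601.
η_Y = (∂Q/∂Y)·(Y/Q) = 0.00207601 × (40125/332.080) = 0.25.

0.25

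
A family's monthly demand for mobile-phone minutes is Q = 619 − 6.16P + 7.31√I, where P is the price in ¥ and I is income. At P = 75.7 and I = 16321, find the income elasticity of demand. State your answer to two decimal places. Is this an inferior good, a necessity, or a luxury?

0.43 (necessity)

At P = 75.7, I = 16321: Q = 1086.567.
Holding P constant, ∂Q/∂I = 7.31/(2√I) = 0.0286097.
η_I = (∂Q/∂I)·(I/Q) = 0.0286097 × (16321/1086.567) = 0.43.
Since 0 < η < 1, this is a necessity.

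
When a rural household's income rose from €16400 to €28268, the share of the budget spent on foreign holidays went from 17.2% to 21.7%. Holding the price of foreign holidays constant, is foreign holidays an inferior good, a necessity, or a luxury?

luxury

The budget share rises as income rises, so η > 1.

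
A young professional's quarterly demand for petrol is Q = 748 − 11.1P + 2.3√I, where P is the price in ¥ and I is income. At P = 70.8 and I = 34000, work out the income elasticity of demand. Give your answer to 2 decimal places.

0.55

At P = 70.8, I = 34000: Q = 386.219.
Holding P constant, ∂Q/∂I = 2.3/(2√I) = 0.00623675.
η_I = (∂Q/∂I)·(I/Q) = 0.00623675 × (34000/386.219) = 0.55.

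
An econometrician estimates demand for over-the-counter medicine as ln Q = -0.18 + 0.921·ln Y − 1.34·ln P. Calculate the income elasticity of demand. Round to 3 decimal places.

In a log-linear demand, the coefficient on ln Y is the income elasticity.
So η = 0.921.

0.921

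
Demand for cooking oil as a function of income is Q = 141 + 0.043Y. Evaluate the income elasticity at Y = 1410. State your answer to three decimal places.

0.301

At Y = 1410: Q = 201.630.
dQ/dY = 0.043.
η = (dQ/dY)·(Y/Q) = 0.043 × (1410/201.630) = 0.301.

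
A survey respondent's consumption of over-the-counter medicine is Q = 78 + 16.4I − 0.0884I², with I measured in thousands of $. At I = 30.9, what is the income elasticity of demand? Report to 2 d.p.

0.68

At I = 30.9: Q = 500.3548.
dQ/dI = 16.4 − 0.1768I = 10.93688.
η = (dQ/dI)·(I/Q) = 10.93688 × (30.9/500.3548) = 0.68.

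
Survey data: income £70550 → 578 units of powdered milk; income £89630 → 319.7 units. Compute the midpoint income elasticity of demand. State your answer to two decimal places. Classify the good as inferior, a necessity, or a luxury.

ΔQ = 319.7 − 578 = -258.3; midpoint Q̄ = (578 + 319.7)/2 = 448.85.
ΔI = 89630 − 70550 = 19080; midpoint Ī = (70550 + 89630)/2 = 80090.
η = (ΔQ/Q̄) ÷ (ΔI/Ī) = (-258.3/448.85) ÷ (19080/80090) = -2.42.
η < 0 ⇒ inferior good.

-2.42 (inferior good)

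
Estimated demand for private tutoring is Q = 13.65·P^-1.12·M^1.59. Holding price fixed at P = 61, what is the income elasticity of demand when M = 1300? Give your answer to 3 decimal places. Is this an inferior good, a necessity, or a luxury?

For a multiplicative demand Q = A·P^α·M^β, the income elasticity is β everywhere.
Here β = 1.59, so η = 1.590.
Since η > 1, this is a luxury.

1.590 (luxury)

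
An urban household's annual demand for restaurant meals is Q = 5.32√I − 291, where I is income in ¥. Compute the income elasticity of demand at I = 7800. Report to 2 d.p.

At I = 7800: Q = 178.850.
dQ/dI = 5.32/(2√I) = 0.0301186 at this income.
η = (dQ/dI)·(I/Q) = 0.0301186 × (7800/178.850) = 1.31.

1.31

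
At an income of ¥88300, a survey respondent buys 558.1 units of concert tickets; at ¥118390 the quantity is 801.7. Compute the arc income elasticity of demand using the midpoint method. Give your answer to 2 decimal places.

ΔQ = 801.7 − 558.1 = 243.6; midpoint Q̄ = (558.1 + 801.7)/2 = 679.9.
ΔI = 118390 − 88300 = 30090; midpoint Ī = (88300 + 118390)/2 = 103345.
η = (ΔQ/Q̄) ÷ (ΔI/Ī) = (243.6/679.9) ÷ (30090/103345) = 1.23.

1.23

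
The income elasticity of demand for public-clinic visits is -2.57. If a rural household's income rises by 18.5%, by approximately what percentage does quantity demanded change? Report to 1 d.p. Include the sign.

%ΔQ ≈ η × %ΔI = -2.57 × 18.5% = -47.5%.

-47.5%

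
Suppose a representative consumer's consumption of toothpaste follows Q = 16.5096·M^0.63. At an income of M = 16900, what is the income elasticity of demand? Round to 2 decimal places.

0.63

For Q = A·M^β the income elasticity is constant and equal to β.
Here β = 0.63, so η = 0.63.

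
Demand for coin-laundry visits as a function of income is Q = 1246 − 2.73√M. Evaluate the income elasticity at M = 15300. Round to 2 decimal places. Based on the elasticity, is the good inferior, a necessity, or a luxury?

At M = 15300: Q = 908.318.
dQ/dM = -2.73/(2√M) = -0.0110354 at this income.
η = (dQ/dM)·(M/Q) = -0.0110354 × (15300/908.318) = -0.19.
Since η < 0, the good is an inferior good.

-0.19 (inferior good)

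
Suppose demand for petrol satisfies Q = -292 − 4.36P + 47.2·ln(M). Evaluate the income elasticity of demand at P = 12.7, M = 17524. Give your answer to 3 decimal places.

At P = 12.7, M = 17524: Q = 113.835.
Holding P constant, ∂Q/∂M = 47.2/M = 0.00269345.
η_M = (∂Q/∂M)·(M/Q) = 0.00269345 × (17524/113.835) = 0.415.

0.415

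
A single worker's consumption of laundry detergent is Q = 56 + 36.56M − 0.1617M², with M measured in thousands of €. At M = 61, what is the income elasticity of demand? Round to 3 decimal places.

0.610

At M = 61: Q = 1684.4743.
dQ/dM = 36.56 − 0.3234M = 16.83260.
η = (dQ/dM)·(M/Q) = 16.83260 × (61/1684.4743) = 0.610.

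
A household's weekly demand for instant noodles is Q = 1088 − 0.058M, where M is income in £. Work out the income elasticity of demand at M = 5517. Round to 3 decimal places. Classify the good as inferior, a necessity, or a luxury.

-0.417 (inferior good)

At M = 5517: Q = 768.014.
dQ/dM = −0.058.
η = (dQ/dM)·(M/Q) = -0.058 × (5517/768.014) = -0.417.
Since η < 0, the good is an inferior good.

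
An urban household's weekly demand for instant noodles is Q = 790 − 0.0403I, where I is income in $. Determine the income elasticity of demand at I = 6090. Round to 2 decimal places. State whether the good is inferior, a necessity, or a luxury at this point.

-0.45 (inferior good)

At I = 6090: Q = 544.573.
dQ/dI = −0.0403.
η = (dQ/dI)·(I/Q) = -0.0403 × (6090/544.573) = -0.45.
Since η < 0, the good is an inferior good.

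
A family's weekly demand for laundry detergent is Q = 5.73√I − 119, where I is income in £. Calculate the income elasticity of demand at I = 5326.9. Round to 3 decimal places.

0.699

At I = 5326.9: Q = 299.208.
dQ/dI = 5.73/(2√I) = 0.0392543 at this income.
η = (dQ/dI)·(I/Q) = 0.0392543 × (5326.9/299.208) = 0.699.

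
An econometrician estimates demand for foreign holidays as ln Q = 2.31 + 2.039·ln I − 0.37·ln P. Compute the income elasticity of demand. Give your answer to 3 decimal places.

In a log-linear demand, the coefficient on ln I is the income elasticity.
So η = 2.039.

2.039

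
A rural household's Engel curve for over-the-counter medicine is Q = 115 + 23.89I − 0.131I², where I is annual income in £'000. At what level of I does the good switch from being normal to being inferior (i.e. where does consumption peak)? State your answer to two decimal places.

dQ/dI = 23.89 − 0.262I.
The good is inferior where dQ/dI < 0. Setting dQ/dI = 0 gives I = 23.89 / 0.262 = 91.18.

91.18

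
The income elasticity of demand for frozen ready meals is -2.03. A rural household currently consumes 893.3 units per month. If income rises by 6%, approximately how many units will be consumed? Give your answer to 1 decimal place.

784.5

%ΔQ ≈ η × %ΔI = -2.03 × 6% = -12.18%.
New Q ≈ 893.3 × (1 − 0.1218) = 784.5.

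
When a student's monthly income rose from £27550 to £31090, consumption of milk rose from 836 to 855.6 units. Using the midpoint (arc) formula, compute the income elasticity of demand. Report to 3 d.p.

0.192

ΔQ = 855.6 − 836 = 19.6; midpoint Q̄ = (836 + 855.6)/2 = 845.8.
ΔI = 31090 − 27550 = 3540; midpoint Ī = (27550 + 31090)/2 = 29320.
η = (ΔQ/Q̄) ÷ (ΔI/Ī) = (19.6/845.8) ÷ (3540/29320) = 0.192.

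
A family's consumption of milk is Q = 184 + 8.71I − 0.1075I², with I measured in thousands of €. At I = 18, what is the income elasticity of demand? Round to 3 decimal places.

At I = 18: Q = 305.9500.
dQ/dI = 8.71 − 0.215I = 4.84000.
η = (dQ/dI)·(I/Q) = 4.84000 × (18/305.9500) = 0.285.

0.285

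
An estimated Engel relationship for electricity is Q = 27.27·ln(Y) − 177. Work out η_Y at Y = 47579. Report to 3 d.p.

0.234

At Y = 47579: Q = 116.702.
dQ/dY = 27.27/Y = 0.000573152 at this income.
η = (dQ/dY)·(Y/Q) = 0.000573152 × (47579/116.702) = 0.234.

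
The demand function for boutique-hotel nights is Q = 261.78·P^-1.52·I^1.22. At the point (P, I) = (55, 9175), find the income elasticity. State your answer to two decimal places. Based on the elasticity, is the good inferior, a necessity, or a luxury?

For a multiplicative demand Q = A·P^α·I^β, the income elasticity is β everywhere.
Here β = 1.22, so η = 1.22.
Since η > 1, this is a luxury.

1.22 (luxury)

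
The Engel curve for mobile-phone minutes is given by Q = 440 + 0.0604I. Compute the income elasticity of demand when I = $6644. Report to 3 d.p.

0.477

At I = 6644: Q = 841.298.
dQ/dI = 0.0604.
η = (dQ/dI)·(I/Q) = 0.0604 × (6644/841.298) = 0.477.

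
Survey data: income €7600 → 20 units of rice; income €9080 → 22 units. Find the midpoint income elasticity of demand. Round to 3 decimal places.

0.537

ΔQ = 22 − 20 = 2; midpoint Q̄ = (20 + 22)/2 = 21.
ΔI = 9080 − 7600 = 1480; midpoint Ī = (7600 + 9080)/2 = 8340.
η = (ΔQ/Q̄) ÷ (ΔI/Ī) = (2/21) ÷ (1480/8340) = 0.537.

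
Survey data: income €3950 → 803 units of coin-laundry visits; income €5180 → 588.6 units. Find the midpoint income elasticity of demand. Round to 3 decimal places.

-1.144

ΔQ = 588.6 − 803 = -214.4; midpoint Q̄ = (803 + 588.6)/2 = 695.8.
ΔI = 5180 − 3950 = 1230; midpoint Ī = (3950 + 5180)/2 = 4565.
η = (ΔQ/Q̄) ÷ (ΔI/Ī) = (-214.4/695.8) ÷ (1230/4565) = -1.144.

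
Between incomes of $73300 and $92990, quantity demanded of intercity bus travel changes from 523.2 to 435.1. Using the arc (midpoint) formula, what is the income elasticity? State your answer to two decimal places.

ΔQ = 435.1 − 523.2 = -88.1; midpoint Q̄ = (523.2 + 435.1)/2 = 479.15.
ΔI = 92990 − 73300 = 19690; midpoint Ī = (73300 + 92990)/2 = 83145.
η = (ΔQ/Q̄) ÷ (ΔI/Ī) = (-88.1/479.15) ÷ (19690/83145) = -0.78.

-0.78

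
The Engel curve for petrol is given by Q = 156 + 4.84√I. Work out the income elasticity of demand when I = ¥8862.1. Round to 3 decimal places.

At I = 8862.1: Q = 611.631.
dQ/dI = 4.84/(2√I) = 0.0257067 at this income.
η = (dQ/dI)·(I/Q) = 0.0257067 × (8862.1/611.631) = 0.372.

0.372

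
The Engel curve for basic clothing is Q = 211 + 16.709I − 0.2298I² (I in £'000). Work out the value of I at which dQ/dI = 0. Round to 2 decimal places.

36.36

dQ/dI = 16.709 − 0.4596I.
The good is inferior where dQ/dI < 0. Setting dQ/dI = 0 gives I = 16.709 / 0.4596 = 36.36.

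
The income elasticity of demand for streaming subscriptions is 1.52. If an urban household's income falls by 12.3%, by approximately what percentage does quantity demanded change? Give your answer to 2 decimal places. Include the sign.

%ΔQ ≈ η × %ΔI = 1.52 × (-12.3%) = -18.70%.

-18.70%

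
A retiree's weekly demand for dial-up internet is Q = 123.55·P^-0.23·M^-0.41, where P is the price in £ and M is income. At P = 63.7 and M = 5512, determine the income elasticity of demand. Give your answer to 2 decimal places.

-0.41

For a multiplicative demand Q = A·P^α·M^β, the income elasticity is β everywhere.
Here β = -0.41, so η = -0.41.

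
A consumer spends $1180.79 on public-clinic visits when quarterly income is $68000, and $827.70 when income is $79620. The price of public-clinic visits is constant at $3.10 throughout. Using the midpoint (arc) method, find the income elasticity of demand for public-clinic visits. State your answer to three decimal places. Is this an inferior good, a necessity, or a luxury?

With a constant price, Q₁ = 1180.79/3.10 = 380.900 and Q₂ = 827.70/3.10 = 267.000 (equivalently, work directly with expenditure since P cancels).
Midpoint %ΔQ = (827.70 − 1180.79)/1004.25 = -0.35160; midpoint %ΔI = (79620 − 68000)/73810 = 0.15743.
η = -0.35160 / 0.15743 = -2.233.
η < 0 ⇒ inferior good.

-2.233 (inferior good)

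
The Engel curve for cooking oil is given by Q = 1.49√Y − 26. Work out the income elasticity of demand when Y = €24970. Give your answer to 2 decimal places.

At Y = 24970: Q = 209.448.
dQ/dY = 1.49/(2√Y) = 0.00471462 at this income.
η = (dQ/dY)·(Y/Q) = 0.00471462 × (24970/209.448) = 0.56.

0.56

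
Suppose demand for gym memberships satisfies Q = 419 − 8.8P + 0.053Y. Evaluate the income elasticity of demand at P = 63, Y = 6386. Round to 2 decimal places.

At P = 63, Y = 6386: Q = 203.058.
Holding P constant, ∂Q/∂Y = 0.053.
η_Y = (∂Q/∂Y)·(Y/Q) = 0.053 × (6386/203.058) = 1.67.

1.67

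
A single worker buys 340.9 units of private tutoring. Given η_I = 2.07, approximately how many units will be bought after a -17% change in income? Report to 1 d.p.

%ΔQ ≈ η × %ΔI = 2.07 × (-17%) = -35.19%.
New Q ≈ 340.9 × (1 − 0.3519) = 220.9.

220.9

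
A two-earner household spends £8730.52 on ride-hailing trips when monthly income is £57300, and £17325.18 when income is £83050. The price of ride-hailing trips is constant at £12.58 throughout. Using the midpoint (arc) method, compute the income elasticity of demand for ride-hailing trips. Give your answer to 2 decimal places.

1.80

With a constant price, Q₁ = 8730.52/12.58 = 694.000 and Q₂ = 17325.18/12.58 = 1377.200 (equivalently, work directly with expenditure since P cancels).
Midpoint %ΔQ = (17325.18 − 8730.52)/13027.85 = 0.65971; midpoint %ΔI = (83050 − 57300)/70175 = 0.36694.
η = 0.65971 / 0.36694 = 1.80.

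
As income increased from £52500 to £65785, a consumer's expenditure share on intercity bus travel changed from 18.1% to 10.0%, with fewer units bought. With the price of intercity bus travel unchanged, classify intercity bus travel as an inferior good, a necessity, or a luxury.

Quantity demanded falls as income rises, so η < 0.

inferior good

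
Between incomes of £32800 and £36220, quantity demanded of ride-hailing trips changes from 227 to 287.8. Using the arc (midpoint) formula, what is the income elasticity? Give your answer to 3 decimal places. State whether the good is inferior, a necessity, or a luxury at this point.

2.383 (luxury)

ΔQ = 287.8 − 227 = 60.8; midpoint Q̄ = (227 + 287.8)/2 = 257.4.
ΔI = 36220 − 32800 = 3420; midpoint Ī = (32800 + 36220)/2 = 34510.
η = (ΔQ/Q̄) ÷ (ΔI/Ī) = (60.8/257.4) ÷ (3420/34510) = 2.383.
η > 1 ⇒ luxury.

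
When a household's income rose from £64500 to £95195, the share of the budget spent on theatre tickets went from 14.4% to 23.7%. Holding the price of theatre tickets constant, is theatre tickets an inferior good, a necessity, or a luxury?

luxury

The budget share rises as income rises, so η > 1.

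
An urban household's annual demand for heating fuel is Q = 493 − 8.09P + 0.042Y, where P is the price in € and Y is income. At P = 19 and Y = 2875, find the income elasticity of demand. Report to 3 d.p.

0.262

At P = 19, Y = 2875: Q = 460.040.
Holding P constant, ∂Q/∂Y = 0.042.
η_Y = (∂Q/∂Y)·(Y/Q) = 0.042 × (2875/460.040) = 0.262.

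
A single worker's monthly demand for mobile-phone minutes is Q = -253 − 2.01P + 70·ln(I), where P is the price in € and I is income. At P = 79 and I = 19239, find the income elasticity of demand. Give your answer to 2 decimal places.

At P = 79, I = 19239: Q = 278.739.
Holding P constant, ∂Q/∂I = 70/I = 0.00363844.
η_I = (∂Q/∂I)·(I/Q) = 0.00363844 × (19239/278.739) = 0.25.

0.25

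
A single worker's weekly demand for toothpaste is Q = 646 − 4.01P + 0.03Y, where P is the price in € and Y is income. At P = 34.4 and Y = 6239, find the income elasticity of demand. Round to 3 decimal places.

0.269

At P = 34.4, Y = 6239: Q = 695.226.
Holding P constant, ∂Q/∂Y = 0.03.
η_Y = (∂Q/∂Y)·(Y/Q) = 0.03 × (6239/695.226) = 0.269.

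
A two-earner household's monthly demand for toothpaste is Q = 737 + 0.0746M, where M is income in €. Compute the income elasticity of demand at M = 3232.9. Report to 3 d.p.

0.247

At M = 3232.9: Q = 978.174.
dQ/dM = 0.0746.
η = (dQ/dM)·(M/Q) = 0.0746 × (3232.9/978.174) = 0.247.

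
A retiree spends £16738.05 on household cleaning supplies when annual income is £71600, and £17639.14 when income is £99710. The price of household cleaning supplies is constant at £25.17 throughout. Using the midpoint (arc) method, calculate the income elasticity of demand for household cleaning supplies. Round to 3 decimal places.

0.160

With a constant price, Q₁ = 16738.05/25.17 = 665.000 and Q₂ = 17639.14/25.17 = 700.800 (equivalently, work directly with expenditure since P cancels).
Midpoint %ΔQ = (17639.14 − 16738.05)/17188.60 = 0.05242; midpoint %ΔI = (99710 − 71600)/85655 = 0.32818.
η = 0.05242 / 0.32818 = 0.160.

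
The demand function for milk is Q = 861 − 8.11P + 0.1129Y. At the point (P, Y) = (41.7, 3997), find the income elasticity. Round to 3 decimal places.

At P = 41.7, Y = 3997: Q = 974.074.
Holding P constant, ∂Q/∂Y = 0.1129.
η_Y = (∂Q/∂Y)·(Y/Q) = 0.1129 × (3997/974.074) = 0.463.

0.463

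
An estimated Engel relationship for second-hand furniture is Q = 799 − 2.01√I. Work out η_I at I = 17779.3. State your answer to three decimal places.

At I = 17779.3: Q = 530.989.
dQ/dI = -2.01/(2√I) = -0.00753718 at this income.
η = (dQ/dI)·(I/Q) = -0.00753718 × (17779.3/530.989) = -0.252.

-0.252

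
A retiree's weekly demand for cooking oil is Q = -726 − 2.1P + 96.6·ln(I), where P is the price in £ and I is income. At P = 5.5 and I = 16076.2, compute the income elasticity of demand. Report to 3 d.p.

0.488

At P = 5.5, I = 16076.2: Q = 198.030.
Holding P constant, ∂Q/∂I = 96.6/I = 0.00600888.
η_I = (∂Q/∂I)·(I/Q) = 0.00600888 × (16076.2/198.030) = 0.488.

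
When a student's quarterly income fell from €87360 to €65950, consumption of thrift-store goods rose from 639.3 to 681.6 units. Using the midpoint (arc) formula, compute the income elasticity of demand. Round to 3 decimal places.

ΔQ = 681.6 − 639.3 = 42.3; midpoint Q̄ = (639.3 + 681.6)/2 = 660.45.
ΔI = 65950 − 87360 = -21410; midpoint Ī = (87360 + 65950)/2 = 76655.
η = (ΔQ/Q̄) ÷ (ΔI/Ī) = (42.3/660.45) ÷ (-21410/76655) = -0.229.

-0.229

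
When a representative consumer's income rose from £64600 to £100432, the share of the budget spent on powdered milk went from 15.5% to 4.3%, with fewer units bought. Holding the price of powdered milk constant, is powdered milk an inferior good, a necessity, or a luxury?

Quantity demanded falls as income rises, so η < 0.

inferior good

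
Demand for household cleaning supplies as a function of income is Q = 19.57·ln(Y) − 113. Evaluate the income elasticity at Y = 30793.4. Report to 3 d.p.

0.219

At Y = 30793.4: Q = 89.257.
dQ/dY = 19.57/Y = 0.000635526 at this income.
η = (dQ/dY)·(Y/Q) = 0.000635526 × (30793.4/89.257) = 0.219.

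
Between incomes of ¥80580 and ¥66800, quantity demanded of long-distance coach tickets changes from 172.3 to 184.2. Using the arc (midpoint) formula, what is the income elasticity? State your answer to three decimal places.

ΔQ = 184.2 − 172.3 = 11.9; midpoint Q̄ = (172.3 + 184.2)/2 = 178.25.
ΔI = 66800 − 80580 = -13780; midpoint Ī = (80580 + 66800)/2 = 73690.
η = (ΔQ/Q̄) ÷ (ΔI/Ī) = (11.9/178.25) ÷ (-13780/73690) = -0.357.

-0.357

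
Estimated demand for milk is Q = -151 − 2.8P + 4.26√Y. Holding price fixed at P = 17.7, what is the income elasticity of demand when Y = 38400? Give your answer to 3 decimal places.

0.658

At P = 17.7, Y = 38400: Q = 634.226.
Holding P constant, ∂Q/∂Y = 4.26/(2√Y) = 0.0108696.
η_Y = (∂Q/∂Y)·(Y/Q) = 0.0108696 × (38400/634.226) = 0.658.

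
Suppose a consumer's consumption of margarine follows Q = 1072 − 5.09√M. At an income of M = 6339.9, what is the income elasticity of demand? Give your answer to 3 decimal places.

-0.304

At M = 6339.9: Q = 666.716.
dQ/dM = -5.09/(2√M) = -0.0319629 at this income.
η = (dQ/dM)·(M/Q) = -0.0319629 × (6339.9/666.716) = -0.304.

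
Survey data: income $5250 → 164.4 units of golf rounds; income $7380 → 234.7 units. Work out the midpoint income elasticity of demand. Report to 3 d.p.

ΔQ = 234.7 − 164.4 = 70.3; midpoint Q̄ = (164.4 + 234.7)/2 = 199.55.
ΔI = 7380 − 5250 = 2130; midpoint Ī = (5250 + 7380)/2 = 6315.
η = (ΔQ/Q̄) ÷ (ΔI/Ī) = (70.3/199.55) ÷ (2130/6315) = 1.044.

1.044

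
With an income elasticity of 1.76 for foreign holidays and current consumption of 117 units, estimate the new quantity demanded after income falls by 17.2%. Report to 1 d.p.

%ΔQ ≈ η × %ΔI = 1.76 × (-17.2%) = -30.272%.
New Q ≈ 117 × (1 − 0.30272) = 81.6.

81.6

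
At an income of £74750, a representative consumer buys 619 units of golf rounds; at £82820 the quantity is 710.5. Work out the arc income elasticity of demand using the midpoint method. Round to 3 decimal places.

1.344

ΔQ = 710.5 − 619 = 91.5; midpoint Q̄ = (619 + 710.5)/2 = 664.75.
ΔI = 82820 − 74750 = 8070; midpoint Ī = (74750 + 82820)/2 = 78785.
η = (ΔQ/Q̄) ÷ (ΔI/Ī) = (91.5/664.75) ÷ (8070/78785) = 1.344.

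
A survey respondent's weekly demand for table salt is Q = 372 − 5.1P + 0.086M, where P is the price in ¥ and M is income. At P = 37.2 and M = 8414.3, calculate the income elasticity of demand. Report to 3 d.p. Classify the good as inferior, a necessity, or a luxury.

0.799 (necessity)

At P = 37.2, M = 8414.3: Q = 905.910.
Holding P constant, ∂Q/∂M = 0.086.
η_M = (∂Q/∂M)·(M/Q) = 0.086 × (8414.3/905.910) = 0.799.
Since 0 < η < 1, this is a necessity.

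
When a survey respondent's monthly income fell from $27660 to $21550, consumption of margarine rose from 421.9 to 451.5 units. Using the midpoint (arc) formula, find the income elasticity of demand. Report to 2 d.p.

ΔQ = 451.5 − 421.9 = 29.6; midpoint Q̄ = (421.9 + 451.5)/2 = 436.7.
ΔI = 21550 − 27660 = -6110; midpoint Ī = (27660 + 21550)/2 = 24605.
η = (ΔQ/Q̄) ÷ (ΔI/Ī) = (29.6/436.7) ÷ (-6110/24605) = -0.27.

-0.27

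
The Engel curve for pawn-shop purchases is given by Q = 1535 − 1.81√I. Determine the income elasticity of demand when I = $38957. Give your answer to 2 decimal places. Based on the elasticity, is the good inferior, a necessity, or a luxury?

-0.15 (inferior good)

At I = 38957: Q = 1177.751.
dQ/dI = -1.81/(2√I) = -0.00458517 at this income.
η = (dQ/dI)·(I/Q) = -0.00458517 × (38957/1177.751) = -0.15.
Since η < 0, the good is an inferior good.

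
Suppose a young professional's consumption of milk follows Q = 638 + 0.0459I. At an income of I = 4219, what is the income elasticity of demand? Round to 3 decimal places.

At I = 4219: Q = 831.652.
dQ/dI = 0.0459.
η = (dQ/dI)·(I/Q) = 0.0459 × (4219/831.652) = 0.233.

0.233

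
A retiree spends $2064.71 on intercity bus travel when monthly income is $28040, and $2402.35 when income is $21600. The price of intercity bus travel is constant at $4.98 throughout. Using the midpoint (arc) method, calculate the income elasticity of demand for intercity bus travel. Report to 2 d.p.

With a constant price, Q₁ = 2064.71/4.98 = 414.600 and Q₂ = 2402.35/4.98 = 482.400 (equivalently, work directly with expenditure since P cancels).
Midpoint %ΔQ = (2402.35 − 2064.71)/2233.53 = 0.15117; midpoint %ΔI = (21600 − 28040)/24820 = -0.25947.
η = 0.15117 / -0.25947 = -0.58.

-0.58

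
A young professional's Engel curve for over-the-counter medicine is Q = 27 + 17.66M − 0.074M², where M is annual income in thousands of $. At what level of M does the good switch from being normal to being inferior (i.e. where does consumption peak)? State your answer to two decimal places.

dQ/dM = 17.66 − 0.148M.
The good is inferior where dQ/dM < 0. Setting dQ/dM = 0 gives M = 17.66 / 0.148 = 119.32.

119.32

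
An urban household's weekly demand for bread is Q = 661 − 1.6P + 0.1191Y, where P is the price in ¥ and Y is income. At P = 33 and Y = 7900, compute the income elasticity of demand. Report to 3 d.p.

0.607

At P = 33, Y = 7900: Q = 1549.090.
Holding P constant, ∂Q/∂Y = 0.1191.
η_Y = (∂Q/∂Y)·(Y/Q) = 0.1191 × (7900/1549.090) = 0.607.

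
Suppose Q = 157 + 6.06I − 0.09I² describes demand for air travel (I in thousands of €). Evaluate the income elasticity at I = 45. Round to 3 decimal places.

At I = 45: Q = 247.4500.
dQ/dI = 6.06 − 0.18I = -2.04000.
η = (dQ/dI)·(I/Q) = -2.04000 × (45/247.4500) = -0.371.

-0.371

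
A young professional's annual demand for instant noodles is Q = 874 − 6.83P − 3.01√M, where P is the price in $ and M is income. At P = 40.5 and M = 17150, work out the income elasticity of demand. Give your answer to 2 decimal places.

-0.97

At P = 40.5, M = 17150: Q = 203.201.
Holding P constant, ∂Q/∂M = -3.01/(2√M) = -0.0114922.
η_M = (∂Q/∂M)·(M/Q) = -0.0114922 × (17150/203.201) = -0.97.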